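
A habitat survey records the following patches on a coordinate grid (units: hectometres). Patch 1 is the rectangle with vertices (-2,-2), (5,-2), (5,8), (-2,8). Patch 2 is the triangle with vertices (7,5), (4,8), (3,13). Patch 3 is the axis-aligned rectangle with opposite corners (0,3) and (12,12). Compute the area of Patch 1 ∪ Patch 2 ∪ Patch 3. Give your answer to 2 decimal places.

By inclusion–exclusion:
Individual areas: |Patch 1| = 70, |Patch 2| = 6, |Patch 3| = 108.
|Patch 1∩Patch 2| = 0.5.
|Patch 1∩Patch 3|: x∈[0,5], y∈[3,8] → 5·5 = 25.
|Patch 2∩Patch 3| = 5.85.
|Patch 1∩Patch 2∩Patch 3| = 0.5.
|Patch 1 ∪ Patch 2 ∪ Patch 3| = 184 − 31.35 + 0.5 = 153.15.

153.15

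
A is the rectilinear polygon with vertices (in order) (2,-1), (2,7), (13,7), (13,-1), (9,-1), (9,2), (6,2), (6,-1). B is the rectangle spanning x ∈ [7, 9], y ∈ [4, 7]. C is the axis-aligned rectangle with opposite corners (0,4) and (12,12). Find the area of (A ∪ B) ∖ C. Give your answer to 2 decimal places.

|A ∪ B| = 79.
|(A ∪ B) ∩ C| = 30.
|(A ∪ B) ∖ C| = 79 − 30 = 49.00.

49.00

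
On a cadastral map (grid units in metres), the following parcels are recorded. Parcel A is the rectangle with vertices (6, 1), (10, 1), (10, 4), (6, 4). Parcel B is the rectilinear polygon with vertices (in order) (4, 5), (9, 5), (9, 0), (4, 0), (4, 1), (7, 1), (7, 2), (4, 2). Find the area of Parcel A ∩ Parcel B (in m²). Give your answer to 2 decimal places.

8.00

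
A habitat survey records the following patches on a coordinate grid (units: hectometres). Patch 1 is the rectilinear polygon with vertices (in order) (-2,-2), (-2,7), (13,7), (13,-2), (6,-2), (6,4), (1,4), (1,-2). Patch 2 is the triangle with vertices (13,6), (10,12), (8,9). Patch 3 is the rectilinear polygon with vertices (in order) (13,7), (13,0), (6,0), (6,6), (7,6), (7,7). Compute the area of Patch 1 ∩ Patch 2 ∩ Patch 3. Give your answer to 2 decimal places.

0.58

The intersection is the polygon with vertices (13,6), (11.333,7), (12.5,7).
By the shoelace formula its area is 0.58.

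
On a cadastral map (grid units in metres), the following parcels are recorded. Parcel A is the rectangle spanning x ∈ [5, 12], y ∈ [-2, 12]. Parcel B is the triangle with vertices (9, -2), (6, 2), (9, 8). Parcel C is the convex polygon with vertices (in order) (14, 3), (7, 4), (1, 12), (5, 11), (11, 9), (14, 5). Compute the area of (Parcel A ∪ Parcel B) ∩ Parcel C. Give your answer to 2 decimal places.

The region (Parcel A ∪ Parcel B) ∩ Parcel C is the polygon with vertices (5,11), (11,9), (12,7.667), (12,3.286), (7,4), (5,6.667).
By the shoelace formula its area is 39.45.

39.45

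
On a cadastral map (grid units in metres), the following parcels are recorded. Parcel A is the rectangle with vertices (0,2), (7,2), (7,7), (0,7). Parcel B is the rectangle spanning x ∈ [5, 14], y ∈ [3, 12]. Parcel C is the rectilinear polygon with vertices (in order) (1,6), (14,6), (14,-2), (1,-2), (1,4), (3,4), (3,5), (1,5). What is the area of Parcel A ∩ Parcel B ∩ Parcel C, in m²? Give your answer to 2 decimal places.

6.00

The intersection is the polygon with vertices (7,3), (5,3), (5,6), (7,6).
By the shoelace formula its area is 6.00.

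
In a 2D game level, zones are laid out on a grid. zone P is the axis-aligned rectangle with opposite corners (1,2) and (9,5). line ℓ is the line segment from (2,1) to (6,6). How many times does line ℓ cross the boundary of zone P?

2

The segment meets the boundary at (5.2,5), (2.8,2).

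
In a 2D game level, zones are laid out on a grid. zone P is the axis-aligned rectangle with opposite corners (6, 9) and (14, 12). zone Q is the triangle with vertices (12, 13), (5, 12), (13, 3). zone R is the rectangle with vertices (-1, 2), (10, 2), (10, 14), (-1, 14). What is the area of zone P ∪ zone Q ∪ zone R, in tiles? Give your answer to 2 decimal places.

By inclusion–exclusion:
Individual areas: |zone P| = 24, |zone Q| = 35.5, |zone R| = 132.
|zone P∩zone Q| = 17.1875.
|zone P∩zone R|: x∈[6,10], y∈[9,12] → 4·3 = 12.
|zone Q∩zone R| = 15.8482.
|zone P∩zone Q∩zone R| = 10.4375.
|zone P ∪ zone Q ∪ zone R| = 191.5 − 45.0357 + 10.4375 = 156.90.

156.90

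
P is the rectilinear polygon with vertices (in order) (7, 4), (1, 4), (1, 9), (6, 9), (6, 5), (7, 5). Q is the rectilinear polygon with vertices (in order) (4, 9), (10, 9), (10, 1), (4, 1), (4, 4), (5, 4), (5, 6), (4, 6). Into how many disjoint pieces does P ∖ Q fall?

P ∖ Q is a single connected region.

1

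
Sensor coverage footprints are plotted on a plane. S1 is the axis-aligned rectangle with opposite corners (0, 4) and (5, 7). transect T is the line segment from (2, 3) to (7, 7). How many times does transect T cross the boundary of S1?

The segment meets the boundary at (5,5.4), (3.25,4).

2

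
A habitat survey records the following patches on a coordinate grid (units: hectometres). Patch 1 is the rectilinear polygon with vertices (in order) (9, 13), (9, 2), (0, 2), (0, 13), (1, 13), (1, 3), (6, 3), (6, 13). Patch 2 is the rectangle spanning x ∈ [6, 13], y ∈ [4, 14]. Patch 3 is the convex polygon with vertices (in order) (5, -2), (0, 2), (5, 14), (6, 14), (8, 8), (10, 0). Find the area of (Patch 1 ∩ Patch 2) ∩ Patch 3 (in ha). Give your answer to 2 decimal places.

15.83

The region (Patch 1 ∩ Patch 2) ∩ Patch 3 is the polygon with vertices (6,4), (6,13), (6.333,13), (8,8), (9,4).
By the shoelace formula its area is 15.83.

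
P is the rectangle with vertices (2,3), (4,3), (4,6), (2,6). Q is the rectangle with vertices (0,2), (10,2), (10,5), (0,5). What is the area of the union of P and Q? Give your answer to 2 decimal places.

32.00

By inclusion–exclusion:
Individual areas: |P| = 6, |Q| = 30.
|P∩Q|: x∈[2,4], y∈[3,5] → 2·2 = 4.
|P ∪ Q| = 36 − 4 = 32.00.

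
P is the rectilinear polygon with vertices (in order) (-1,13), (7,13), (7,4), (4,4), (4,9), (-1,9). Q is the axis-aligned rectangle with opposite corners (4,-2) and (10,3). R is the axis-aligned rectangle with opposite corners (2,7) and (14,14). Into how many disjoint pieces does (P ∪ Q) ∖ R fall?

3

(P ∪ Q) ∖ R splits into 3 disjoint pieces (area 12, area 9, area 30).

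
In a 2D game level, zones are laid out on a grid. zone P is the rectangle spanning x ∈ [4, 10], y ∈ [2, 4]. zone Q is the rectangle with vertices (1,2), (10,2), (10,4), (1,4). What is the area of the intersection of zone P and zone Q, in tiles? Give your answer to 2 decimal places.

12.00

|zone P∩zone Q|: x∈[4,10], y∈[2,4] → 6·2 = 12.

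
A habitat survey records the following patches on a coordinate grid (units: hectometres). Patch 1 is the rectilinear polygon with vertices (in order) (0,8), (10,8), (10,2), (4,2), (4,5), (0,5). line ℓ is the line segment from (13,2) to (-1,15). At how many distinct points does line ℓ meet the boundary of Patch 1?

2

The segment meets the boundary at (6.538,8), (10,4.786).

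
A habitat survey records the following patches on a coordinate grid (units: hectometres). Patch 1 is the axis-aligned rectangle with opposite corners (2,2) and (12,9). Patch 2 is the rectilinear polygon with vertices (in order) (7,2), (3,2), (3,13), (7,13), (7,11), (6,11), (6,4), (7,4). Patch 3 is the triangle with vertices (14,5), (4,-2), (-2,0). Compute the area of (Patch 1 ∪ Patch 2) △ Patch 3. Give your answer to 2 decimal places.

|Patch 1 ∪ Patch 2| = 84.
|(Patch 1 ∪ Patch 2) ∩ Patch 3| = 7.1964.
|(Patch 1 ∪ Patch 2) △ Patch 3| = 84 + 31 − 14.3929 = 100.61.

100.61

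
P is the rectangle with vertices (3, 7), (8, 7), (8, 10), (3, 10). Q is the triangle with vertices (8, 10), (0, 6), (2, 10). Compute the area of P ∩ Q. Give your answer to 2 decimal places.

6.25

The intersection is the polygon with vertices (8,10), (3,7.5), (3,10).
By the shoelace formula its area is 6.25.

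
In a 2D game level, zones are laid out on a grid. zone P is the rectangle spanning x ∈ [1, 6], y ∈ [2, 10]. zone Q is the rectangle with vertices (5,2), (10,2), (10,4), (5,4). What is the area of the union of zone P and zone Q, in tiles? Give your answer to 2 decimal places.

48.00

By inclusion–exclusion:
Individual areas: |zone P| = 40, |zone Q| = 10.
|zone P∩zone Q|: x∈[5,6], y∈[2,4] → 1·2 = 2.
|zone P ∪ zone Q| = 50 − 2 = 48.00.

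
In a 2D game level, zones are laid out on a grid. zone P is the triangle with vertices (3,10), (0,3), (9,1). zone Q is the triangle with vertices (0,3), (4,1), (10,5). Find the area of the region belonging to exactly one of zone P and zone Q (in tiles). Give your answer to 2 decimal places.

30.17

|zone P| = 34.5, |zone Q| = 14, |zone P∩zone Q| = 9.167.
|zone P △ zone Q| = |zone P| + |zone Q| − 2·|zone P∩zone Q| = 34.5 + 14 − 18.3341 = 30.17.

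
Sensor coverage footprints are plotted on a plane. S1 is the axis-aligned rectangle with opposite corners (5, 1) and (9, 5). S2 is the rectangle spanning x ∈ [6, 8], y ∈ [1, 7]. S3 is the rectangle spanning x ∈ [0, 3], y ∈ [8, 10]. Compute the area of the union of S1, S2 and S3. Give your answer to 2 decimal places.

By inclusion–exclusion:
Individual areas: |S1| = 16, |S2| = 12, |S3| = 6.
|S1∩S2|: x∈[6,8], y∈[1,5] → 2·4 = 8.
|S1∩S3| = 0 (no overlap).
|S2∩S3| = 0 (no overlap).
|S1∩S2∩S3| = 0.
|S1 ∪ S2 ∪ S3| = 34 − 8 + 0 = 26.00.

26.00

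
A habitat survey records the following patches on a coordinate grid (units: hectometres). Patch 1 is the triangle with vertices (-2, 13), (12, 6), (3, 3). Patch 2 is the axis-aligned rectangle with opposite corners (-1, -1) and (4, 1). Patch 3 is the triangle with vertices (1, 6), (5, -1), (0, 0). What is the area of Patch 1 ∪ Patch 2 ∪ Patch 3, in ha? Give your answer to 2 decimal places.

72.50

By inclusion–exclusion:
Individual areas: |Patch 1| = 52.5, |Patch 2| = 10, |Patch 3| = 15.5.
|Patch 1∩Patch 2| = 0.
|Patch 1∩Patch 3| = 0.
|Patch 2∩Patch 3| = 5.4988.
|Patch 1∩Patch 2∩Patch 3| = 0.
|Patch 1 ∪ Patch 2 ∪ Patch 3| = 78 − 5.4988 + 0 = 72.50.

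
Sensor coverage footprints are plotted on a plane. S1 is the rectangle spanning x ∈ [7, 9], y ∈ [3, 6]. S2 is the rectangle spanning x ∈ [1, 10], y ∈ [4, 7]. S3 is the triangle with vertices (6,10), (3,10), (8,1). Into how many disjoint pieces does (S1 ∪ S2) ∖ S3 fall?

2

(S1 ∪ S2) ∖ S3 splits into 2 disjoint pieces (area 10.5556, area 13.5).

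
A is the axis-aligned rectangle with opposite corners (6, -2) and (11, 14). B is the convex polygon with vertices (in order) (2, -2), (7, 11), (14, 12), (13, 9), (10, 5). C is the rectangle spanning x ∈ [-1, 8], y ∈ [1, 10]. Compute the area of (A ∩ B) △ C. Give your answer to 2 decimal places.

|A ∩ B| = 36.1762.
|(A ∩ B) ∩ C| = 14.7577.
|(A ∩ B) △ C| = 36.1762 + 81 − 29.5154 = 87.66.

87.66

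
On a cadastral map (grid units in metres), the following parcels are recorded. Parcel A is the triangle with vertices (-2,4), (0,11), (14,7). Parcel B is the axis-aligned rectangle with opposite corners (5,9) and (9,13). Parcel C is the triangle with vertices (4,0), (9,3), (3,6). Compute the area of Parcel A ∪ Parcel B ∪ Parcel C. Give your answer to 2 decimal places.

By inclusion–exclusion:
Individual areas: |Parcel A| = 53, |Parcel B| = 16, |Parcel C| = 16.5.
|Parcel A∩Parcel B| = 0.5714.
|Parcel A∩Parcel C| = 0.7298.
|Parcel B∩Parcel C| = 0.
|Parcel A∩Parcel B∩Parcel C| = 0.
|Parcel A ∪ Parcel B ∪ Parcel C| = 85.5 − 1.3012 + 0 = 84.20.

84.20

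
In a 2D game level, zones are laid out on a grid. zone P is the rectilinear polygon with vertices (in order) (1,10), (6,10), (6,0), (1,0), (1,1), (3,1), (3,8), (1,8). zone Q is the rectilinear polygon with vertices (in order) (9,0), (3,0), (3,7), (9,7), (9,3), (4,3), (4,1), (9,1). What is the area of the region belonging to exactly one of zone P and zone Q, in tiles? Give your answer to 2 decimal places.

|zone P| = 36, |zone Q| = 32, |zone P∩zone Q| = 17.
|zone P △ zone Q| = |zone P| + |zone Q| − 2·|zone P∩zone Q| = 36 + 32 − 34 = 34.00.

34.00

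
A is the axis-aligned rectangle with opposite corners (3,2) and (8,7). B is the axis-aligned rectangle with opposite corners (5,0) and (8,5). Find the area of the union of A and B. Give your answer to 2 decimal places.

By inclusion–exclusion:
Individual areas: |A| = 25, |B| = 15.
|A∩B|: x∈[5,8], y∈[2,5] → 3·3 = 9.
|A ∪ B| = 40 − 9 = 31.00.

31.00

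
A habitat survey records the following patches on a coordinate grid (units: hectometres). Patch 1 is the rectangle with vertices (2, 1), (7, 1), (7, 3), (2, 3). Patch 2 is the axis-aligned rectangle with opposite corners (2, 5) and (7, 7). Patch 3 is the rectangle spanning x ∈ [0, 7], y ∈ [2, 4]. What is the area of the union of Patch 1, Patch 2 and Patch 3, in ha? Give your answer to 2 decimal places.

By inclusion–exclusion:
Individual areas: |Patch 1| = 10, |Patch 2| = 10, |Patch 3| = 14.
|Patch 1∩Patch 2| = 0 (no overlap).
|Patch 1∩Patch 3|: x∈[2,7], y∈[2,3] → 5·1 = 5.
|Patch 2∩Patch 3| = 0 (no overlap).
|Patch 1∩Patch 2∩Patch 3| = 0.
|Patch 1 ∪ Patch 2 ∪ Patch 3| = 34 − 5 + 0 = 29.00.

29.00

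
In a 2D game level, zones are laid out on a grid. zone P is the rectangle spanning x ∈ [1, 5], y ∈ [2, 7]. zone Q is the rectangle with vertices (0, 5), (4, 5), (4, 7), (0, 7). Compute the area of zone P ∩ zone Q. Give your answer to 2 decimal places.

|zone P∩zone Q|: x∈[1,4], y∈[5,7] → 3·2 = 6.

6.00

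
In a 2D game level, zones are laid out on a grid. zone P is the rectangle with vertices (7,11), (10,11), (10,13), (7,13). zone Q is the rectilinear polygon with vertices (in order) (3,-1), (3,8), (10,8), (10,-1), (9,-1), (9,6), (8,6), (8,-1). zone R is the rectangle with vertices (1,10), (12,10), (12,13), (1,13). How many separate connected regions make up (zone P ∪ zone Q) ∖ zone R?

1

(zone P ∪ zone Q) ∖ zone R is a single connected region.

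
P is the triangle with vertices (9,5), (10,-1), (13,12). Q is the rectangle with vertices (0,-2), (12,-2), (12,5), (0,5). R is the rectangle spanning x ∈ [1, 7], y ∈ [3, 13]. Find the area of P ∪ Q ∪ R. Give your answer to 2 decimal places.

140.35

By inclusion–exclusion:
Individual areas: |P| = 15.5, |Q| = 84, |R| = 60.
|P∩Q| = 7.1538.
|P∩R| = 0.
|Q∩R|: x∈[1,7], y∈[3,5] → 6·2 = 12.
|P∩Q∩R| = 0.
|P ∪ Q ∪ R| = 159.5 − 19.1538 + 0 = 140.35.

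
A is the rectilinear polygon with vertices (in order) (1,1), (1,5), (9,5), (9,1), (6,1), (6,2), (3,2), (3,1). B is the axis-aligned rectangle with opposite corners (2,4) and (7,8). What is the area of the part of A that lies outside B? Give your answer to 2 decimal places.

24.00

|A| = 29, |A∩B| = 5.
|A ∖ B| = |A| − |A∩B| = 29 − 5 = 24.00.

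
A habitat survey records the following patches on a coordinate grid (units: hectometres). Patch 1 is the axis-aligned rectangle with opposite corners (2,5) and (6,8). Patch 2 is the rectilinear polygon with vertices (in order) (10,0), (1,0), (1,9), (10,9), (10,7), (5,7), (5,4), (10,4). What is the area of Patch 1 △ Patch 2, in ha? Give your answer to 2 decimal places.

58.00

|Patch 1| = 12, |Patch 2| = 66, |Patch 1∩Patch 2| = 10.
|Patch 1 △ Patch 2| = |Patch 1| + |Patch 2| − 2·|Patch 1∩Patch 2| = 12 + 66 − 20 = 58.00.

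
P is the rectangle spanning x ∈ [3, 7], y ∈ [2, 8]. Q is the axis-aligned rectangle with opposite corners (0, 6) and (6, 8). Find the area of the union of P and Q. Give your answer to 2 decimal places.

30.00

By inclusion–exclusion:
Individual areas: |P| = 24, |Q| = 12.
|P∩Q|: x∈[3,6], y∈[6,8] → 3·2 = 6.
|P ∪ Q| = 36 − 6 = 30.00.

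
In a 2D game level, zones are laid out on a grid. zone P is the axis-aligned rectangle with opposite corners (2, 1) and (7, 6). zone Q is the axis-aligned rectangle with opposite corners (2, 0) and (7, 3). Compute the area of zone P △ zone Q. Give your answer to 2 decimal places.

|zone P∩zone Q|: x∈[2,7], y∈[1,3] → 5·2 = 10.
|zone P △ zone Q| = |zone P| + |zone Q| − 2·|zone P∩zone Q| = 25 + 15 − 20 = 20.00.

20.00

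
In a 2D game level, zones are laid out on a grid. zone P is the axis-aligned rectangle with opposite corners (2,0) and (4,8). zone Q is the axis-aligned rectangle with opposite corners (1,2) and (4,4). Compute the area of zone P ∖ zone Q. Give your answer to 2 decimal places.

12.00

|zone P∩zone Q|: x∈[2,4], y∈[2,4] → 2·2 = 4.
|zone P| = 16.
|zone P ∖ zone Q| = |zone P| − |zone P∩zone Q| = 16 − 4 = 12.00.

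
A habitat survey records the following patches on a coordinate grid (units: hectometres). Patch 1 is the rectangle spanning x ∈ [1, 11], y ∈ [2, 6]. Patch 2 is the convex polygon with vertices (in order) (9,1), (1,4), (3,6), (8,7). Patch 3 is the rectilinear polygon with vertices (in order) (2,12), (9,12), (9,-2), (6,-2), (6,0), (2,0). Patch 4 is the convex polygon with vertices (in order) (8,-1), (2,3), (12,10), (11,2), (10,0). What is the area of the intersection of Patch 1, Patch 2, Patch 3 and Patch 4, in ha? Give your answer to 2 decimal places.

The intersection is the polygon with vertices (6.333,2), (2.581,3.407), (6.286,6), (8.167,6), (8.833,2).
By the shoelace formula its area is 16.23.

16.23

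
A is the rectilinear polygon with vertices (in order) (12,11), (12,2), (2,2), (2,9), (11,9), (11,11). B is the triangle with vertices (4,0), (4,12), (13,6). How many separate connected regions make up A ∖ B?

3

A ∖ B splits into 3 disjoint pieces (area 6.0833, area 8.3333, area 14).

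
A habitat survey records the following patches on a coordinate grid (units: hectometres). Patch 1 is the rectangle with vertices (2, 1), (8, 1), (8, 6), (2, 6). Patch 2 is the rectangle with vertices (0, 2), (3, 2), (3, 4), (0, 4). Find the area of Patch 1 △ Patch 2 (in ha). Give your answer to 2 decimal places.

32.00

|Patch 1∩Patch 2|: x∈[2,3], y∈[2,4] → 1·2 = 2.
|Patch 1 △ Patch 2| = |Patch 1| + |Patch 2| − 2·|Patch 1∩Patch 2| = 30 + 6 − 4 = 32.00.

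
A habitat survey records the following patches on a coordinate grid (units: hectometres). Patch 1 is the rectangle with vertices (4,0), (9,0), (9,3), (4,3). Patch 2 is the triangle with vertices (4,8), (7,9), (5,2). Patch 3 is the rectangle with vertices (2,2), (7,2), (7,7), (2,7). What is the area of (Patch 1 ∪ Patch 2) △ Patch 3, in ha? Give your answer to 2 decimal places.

|Patch 1 ∪ Patch 2| = 24.2738.
|(Patch 1 ∪ Patch 2) ∩ Patch 3| = 8.4286.
|(Patch 1 ∪ Patch 2) △ Patch 3| = 24.2738 + 25 − 16.8571 = 32.42.

32.42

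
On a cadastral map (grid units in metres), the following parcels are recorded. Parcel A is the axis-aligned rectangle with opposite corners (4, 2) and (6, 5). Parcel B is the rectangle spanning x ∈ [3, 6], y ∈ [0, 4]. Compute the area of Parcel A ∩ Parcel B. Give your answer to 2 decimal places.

4.00

|Parcel A∩Parcel B|: x∈[4,6], y∈[2,4] → 2·2 = 4.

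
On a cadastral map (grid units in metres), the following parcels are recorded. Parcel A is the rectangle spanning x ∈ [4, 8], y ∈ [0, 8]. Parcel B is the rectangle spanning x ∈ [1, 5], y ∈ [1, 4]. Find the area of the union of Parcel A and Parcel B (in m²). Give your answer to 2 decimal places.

By inclusion–exclusion:
Individual areas: |Parcel A| = 32, |Parcel B| = 12.
|Parcel A∩Parcel B|: x∈[4,5], y∈[1,4] → 1·3 = 3.
|Parcel A ∪ Parcel B| = 44 − 3 = 41.00.

41.00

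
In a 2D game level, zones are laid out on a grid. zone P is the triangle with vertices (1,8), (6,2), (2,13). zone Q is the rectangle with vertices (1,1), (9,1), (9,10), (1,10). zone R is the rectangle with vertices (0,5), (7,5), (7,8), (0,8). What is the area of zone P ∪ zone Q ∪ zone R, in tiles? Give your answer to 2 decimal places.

By inclusion–exclusion:
Individual areas: |zone P| = 15.5, |zone Q| = 72, |zone R| = 21.
|zone P∩zone Q| = 12.9636.
|zone P∩zone R| = 6.3409.
|zone Q∩zone R|: x∈[1,7], y∈[5,8] → 6·3 = 18.
|zone P∩zone Q∩zone R| = 6.3409.
|zone P ∪ zone Q ∪ zone R| = 108.5 − 37.3045 + 6.3409 = 77.54.

77.54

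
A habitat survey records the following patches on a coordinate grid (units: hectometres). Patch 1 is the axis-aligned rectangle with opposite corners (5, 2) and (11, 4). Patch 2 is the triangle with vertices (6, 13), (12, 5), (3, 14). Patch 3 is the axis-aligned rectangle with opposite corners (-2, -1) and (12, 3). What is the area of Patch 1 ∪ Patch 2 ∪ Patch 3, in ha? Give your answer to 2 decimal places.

71.00

By inclusion–exclusion:
Individual areas: |Patch 1| = 12, |Patch 2| = 9, |Patch 3| = 56.
|Patch 1∩Patch 2| = 0.
|Patch 1∩Patch 3|: x∈[5,11], y∈[2,3] → 6·1 = 6.
|Patch 2∩Patch 3| = 0.
|Patch 1∩Patch 2∩Patch 3| = 0.
|Patch 1 ∪ Patch 2 ∪ Patch 3| = 77 − 6 + 0 = 71.00.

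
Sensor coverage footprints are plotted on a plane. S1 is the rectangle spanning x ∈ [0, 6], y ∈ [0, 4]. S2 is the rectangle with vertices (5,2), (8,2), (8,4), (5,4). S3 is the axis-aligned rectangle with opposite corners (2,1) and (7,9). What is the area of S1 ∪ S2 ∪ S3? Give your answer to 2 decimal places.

54.00

By inclusion–exclusion:
Individual areas: |S1| = 24, |S2| = 6, |S3| = 40.
|S1∩S2|: x∈[5,6], y∈[2,4] → 1·2 = 2.
|S1∩S3|: x∈[2,6], y∈[1,4] → 4·3 = 12.
|S2∩S3|: x∈[5,7], y∈[2,4] → 2·2 = 4.
|S1∩S2∩S3| = 2.
|S1 ∪ S2 ∪ S3| = 70 − 18 + 2 = 54.00.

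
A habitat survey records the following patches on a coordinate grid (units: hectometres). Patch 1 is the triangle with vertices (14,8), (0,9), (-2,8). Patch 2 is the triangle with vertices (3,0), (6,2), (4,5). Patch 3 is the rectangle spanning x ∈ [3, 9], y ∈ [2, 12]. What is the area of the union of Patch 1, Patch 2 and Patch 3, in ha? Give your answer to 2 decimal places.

67.17

By inclusion–exclusion:
Individual areas: |Patch 1| = 8, |Patch 2| = 6.5, |Patch 3| = 60.
|Patch 1∩Patch 2| = 0.
|Patch 1∩Patch 3| = 3.4286.
|Patch 2∩Patch 3| = 3.9.
|Patch 1∩Patch 2∩Patch 3| = 0.
|Patch 1 ∪ Patch 2 ∪ Patch 3| = 74.5 − 7.3286 + 0 = 67.17.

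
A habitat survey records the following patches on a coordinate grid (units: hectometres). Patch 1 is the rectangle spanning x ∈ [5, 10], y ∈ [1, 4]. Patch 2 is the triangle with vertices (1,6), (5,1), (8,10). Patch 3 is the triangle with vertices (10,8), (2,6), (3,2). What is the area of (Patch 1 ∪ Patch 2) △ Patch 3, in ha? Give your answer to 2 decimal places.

30.48

|Patch 1 ∪ Patch 2| = 39.
|(Patch 1 ∪ Patch 2) ∩ Patch 3| = 12.76.
|(Patch 1 ∪ Patch 2) △ Patch 3| = 39 + 17 − 25.5201 = 30.48.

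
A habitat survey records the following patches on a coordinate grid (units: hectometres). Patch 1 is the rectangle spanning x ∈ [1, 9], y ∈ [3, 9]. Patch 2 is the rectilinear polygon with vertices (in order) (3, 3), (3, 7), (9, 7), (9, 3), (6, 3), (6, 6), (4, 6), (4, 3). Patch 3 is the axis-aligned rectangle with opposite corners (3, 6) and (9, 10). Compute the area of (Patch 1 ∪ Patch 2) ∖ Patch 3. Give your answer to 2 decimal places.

|Patch 1 ∪ Patch 2| = 48.
|(Patch 1 ∪ Patch 2) ∩ Patch 3| = 18.
|(Patch 1 ∪ Patch 2) ∖ Patch 3| = 48 − 18 = 30.00.

30.00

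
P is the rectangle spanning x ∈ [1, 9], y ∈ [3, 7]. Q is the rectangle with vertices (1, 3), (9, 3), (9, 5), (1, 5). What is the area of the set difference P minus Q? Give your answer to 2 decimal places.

16.00

|P∩Q|: x∈[1,9], y∈[3,5] → 8·2 = 16.
|P| = 32.
|P ∖ Q| = |P| − |P∩Q| = 32 − 16 = 16.00.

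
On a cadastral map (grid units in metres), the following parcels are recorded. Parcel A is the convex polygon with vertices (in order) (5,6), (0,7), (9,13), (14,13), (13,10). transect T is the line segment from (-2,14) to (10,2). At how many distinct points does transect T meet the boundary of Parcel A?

2

The segment meets the boundary at (5.667,6.333), (3,9).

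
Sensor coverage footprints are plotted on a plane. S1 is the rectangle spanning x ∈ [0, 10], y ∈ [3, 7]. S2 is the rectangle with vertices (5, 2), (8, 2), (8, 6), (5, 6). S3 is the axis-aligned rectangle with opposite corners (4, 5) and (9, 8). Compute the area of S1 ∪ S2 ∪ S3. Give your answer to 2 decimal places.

By inclusion–exclusion:
Individual areas: |S1| = 40, |S2| = 12, |S3| = 15.
|S1∩S2|: x∈[5,8], y∈[3,6] → 3·3 = 9.
|S1∩S3|: x∈[4,9], y∈[5,7] → 5·2 = 10.
|S2∩S3|: x∈[5,8], y∈[5,6] → 3·1 = 3.
|S1∩S2∩S3| = 3.
|S1 ∪ S2 ∪ S3| = 67 − 22 + 3 = 48.00.

48.00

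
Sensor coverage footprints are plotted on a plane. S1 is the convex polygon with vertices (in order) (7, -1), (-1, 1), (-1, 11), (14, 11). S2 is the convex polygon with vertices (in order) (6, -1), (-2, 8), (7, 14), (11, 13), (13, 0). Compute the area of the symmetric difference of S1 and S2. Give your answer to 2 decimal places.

|S1| = 130, |S2| = 141.5, |S1∩S2| = 101.2446.
|S1 △ S2| = |S1| + |S2| − 2·|S1∩S2| = 130 + 141.5 − 202.4892 = 69.01.

69.01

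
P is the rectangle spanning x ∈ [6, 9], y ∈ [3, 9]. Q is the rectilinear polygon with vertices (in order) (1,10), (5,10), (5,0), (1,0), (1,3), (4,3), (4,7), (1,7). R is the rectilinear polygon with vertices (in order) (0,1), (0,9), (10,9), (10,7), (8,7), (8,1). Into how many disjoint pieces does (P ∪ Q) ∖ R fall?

(P ∪ Q) ∖ R splits into 3 disjoint pieces (area 4, area 4, area 4).

3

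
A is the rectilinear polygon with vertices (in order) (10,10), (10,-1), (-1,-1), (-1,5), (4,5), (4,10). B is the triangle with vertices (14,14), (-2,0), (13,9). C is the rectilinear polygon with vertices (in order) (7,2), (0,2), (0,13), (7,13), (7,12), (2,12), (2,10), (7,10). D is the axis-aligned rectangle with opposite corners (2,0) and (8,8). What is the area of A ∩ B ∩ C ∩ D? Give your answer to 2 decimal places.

8.90

The intersection is the polygon with vertices (3.714,5), (4,5), (4,5.25), (7,7.875), (7,5.4), (2,2.4), (2,3.5).
By the shoelace formula its area is 8.90.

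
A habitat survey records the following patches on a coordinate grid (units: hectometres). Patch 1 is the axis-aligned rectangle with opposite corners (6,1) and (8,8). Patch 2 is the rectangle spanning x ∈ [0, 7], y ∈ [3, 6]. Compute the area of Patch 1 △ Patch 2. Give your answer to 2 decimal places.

|Patch 1∩Patch 2|: x∈[6,7], y∈[3,6] → 1·3 = 3.
|Patch 1 △ Patch 2| = |Patch 1| + |Patch 2| − 2·|Patch 1∩Patch 2| = 14 + 21 − 6 = 29.00.

29.00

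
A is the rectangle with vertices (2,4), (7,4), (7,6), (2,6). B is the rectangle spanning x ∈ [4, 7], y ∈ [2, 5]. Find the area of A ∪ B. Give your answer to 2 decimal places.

By inclusion–exclusion:
Individual areas: |A| = 10, |B| = 9.
|A∩B|: x∈[4,7], y∈[4,5] → 3·1 = 3.
|A ∪ B| = 19 − 3 = 16.00.

16.00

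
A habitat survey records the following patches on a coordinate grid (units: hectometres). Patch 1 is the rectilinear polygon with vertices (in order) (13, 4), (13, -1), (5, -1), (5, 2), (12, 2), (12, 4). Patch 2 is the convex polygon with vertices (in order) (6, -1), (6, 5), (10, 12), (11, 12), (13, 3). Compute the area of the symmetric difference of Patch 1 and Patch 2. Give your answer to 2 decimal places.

61.90

|Patch 1| = 26, |Patch 2| = 54, |Patch 1∩Patch 2| = 9.0496.
|Patch 1 △ Patch 2| = |Patch 1| + |Patch 2| − 2·|Patch 1∩Patch 2| = 26 + 54 − 18.0992 = 61.90.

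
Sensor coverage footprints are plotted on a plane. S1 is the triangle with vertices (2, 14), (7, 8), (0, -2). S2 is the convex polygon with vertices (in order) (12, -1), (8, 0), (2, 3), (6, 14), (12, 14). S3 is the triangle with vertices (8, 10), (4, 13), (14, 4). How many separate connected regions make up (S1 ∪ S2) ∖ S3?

(S1 ∪ S2) ∖ S3 splits into 2 disjoint pieces (area 106.5758, area 31.3929).

2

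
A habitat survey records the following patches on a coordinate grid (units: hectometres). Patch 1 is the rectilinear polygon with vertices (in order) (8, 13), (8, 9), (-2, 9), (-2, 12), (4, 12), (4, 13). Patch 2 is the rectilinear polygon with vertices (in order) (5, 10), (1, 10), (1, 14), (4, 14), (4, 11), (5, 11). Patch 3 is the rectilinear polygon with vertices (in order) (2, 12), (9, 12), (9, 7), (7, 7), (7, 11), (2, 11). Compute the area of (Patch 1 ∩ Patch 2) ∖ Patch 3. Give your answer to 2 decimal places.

5.00

|Patch 1 ∩ Patch 2| = 7.
|(Patch 1 ∩ Patch 2) ∩ Patch 3| = 2.
|(Patch 1 ∩ Patch 2) ∖ Patch 3| = 7 − 2 = 5.00.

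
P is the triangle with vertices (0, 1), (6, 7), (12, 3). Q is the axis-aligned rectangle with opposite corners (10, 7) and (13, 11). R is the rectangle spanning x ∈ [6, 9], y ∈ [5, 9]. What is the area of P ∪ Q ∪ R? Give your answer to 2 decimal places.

By inclusion–exclusion:
Individual areas: |P| = 30, |Q| = 12, |R| = 12.
|P∩Q| = 0.
|P∩R| = 3.
|Q∩R| = 0 (no overlap).
|P∩Q∩R| = 0.
|P ∪ Q ∪ R| = 54 − 3 + 0 = 51.00.

51.00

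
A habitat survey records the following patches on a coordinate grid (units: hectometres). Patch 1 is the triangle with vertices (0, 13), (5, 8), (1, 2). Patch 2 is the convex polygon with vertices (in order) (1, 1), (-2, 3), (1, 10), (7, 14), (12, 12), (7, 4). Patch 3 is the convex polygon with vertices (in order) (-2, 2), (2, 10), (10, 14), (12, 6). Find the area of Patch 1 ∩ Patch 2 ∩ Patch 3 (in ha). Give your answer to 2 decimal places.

18.22

The intersection is the polygon with vertices (1.706,3.059), (0.924,2.835), (0.538,7.077), (2,10), (2.667,10.333), (5,8).
By the shoelace formula its area is 18.22.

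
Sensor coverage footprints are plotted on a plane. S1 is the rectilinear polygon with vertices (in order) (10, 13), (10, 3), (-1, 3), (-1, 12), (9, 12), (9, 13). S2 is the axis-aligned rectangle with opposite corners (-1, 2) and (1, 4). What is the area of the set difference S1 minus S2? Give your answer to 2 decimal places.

|S1| = 100, |S1∩S2| = 2.
|S1 ∖ S2| = |S1| − |S1∩S2| = 100 − 2 = 98.00.

98.00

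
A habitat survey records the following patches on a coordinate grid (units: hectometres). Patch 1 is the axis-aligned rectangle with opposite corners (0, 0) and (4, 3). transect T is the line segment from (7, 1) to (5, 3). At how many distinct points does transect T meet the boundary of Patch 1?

0

The segment lies entirely outside Patch 1 and never meets its boundary.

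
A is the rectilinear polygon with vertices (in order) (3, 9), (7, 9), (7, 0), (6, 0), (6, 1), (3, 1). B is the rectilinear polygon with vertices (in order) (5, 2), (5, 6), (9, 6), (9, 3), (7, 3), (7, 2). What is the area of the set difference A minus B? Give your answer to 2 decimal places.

25.00

|A| = 33, |A∩B| = 8.
|A ∖ B| = |A| − |A∩B| = 33 − 8 = 25.00.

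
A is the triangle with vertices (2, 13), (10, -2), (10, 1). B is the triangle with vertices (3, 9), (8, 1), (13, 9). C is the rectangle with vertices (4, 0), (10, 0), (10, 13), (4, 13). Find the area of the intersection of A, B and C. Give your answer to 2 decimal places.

The intersection is the polygon with vertices (4.667,9), (8.968,2.548), (8.216,1.345), (4.133,9).
By the shoelace formula its area is 7.05.

7.05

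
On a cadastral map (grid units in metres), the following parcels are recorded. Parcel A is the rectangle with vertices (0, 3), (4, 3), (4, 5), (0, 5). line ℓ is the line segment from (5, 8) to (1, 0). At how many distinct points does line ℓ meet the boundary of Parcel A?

The segment meets the boundary at (2.5,3), (3.5,5).

2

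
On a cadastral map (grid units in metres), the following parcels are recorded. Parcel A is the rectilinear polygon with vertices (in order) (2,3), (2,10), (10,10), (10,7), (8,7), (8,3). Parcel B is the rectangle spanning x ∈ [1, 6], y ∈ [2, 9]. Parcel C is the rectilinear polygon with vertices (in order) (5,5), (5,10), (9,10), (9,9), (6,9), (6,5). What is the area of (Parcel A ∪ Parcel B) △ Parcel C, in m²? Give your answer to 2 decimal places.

51.00

|Parcel A ∪ Parcel B| = 59.
|(Parcel A ∪ Parcel B) ∩ Parcel C| = 8.
|(Parcel A ∪ Parcel B) △ Parcel C| = 59 + 8 − 16 = 51.00.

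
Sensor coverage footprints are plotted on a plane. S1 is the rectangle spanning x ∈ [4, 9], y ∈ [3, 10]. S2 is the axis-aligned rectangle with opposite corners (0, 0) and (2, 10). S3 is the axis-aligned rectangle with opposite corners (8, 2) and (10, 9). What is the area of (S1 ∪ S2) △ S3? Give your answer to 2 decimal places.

57.00

|S1 ∪ S2| = 55.
|(S1 ∪ S2) ∩ S3| = 6.
|(S1 ∪ S2) △ S3| = 55 + 14 − 12 = 57.00.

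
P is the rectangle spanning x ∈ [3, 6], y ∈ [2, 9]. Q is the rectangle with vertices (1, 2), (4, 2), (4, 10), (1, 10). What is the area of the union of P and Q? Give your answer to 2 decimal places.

By inclusion–exclusion:
Individual areas: |P| = 21, |Q| = 24.
|P∩Q|: x∈[3,4], y∈[2,9] → 1·7 = 7.
|P ∪ Q| = 45 − 7 = 38.00.

38.00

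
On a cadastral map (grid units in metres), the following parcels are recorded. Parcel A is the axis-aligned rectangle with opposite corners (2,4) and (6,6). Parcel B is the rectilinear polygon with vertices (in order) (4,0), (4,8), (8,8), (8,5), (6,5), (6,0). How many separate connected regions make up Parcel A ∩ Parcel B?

1

Parcel A ∩ Parcel B is a single connected region.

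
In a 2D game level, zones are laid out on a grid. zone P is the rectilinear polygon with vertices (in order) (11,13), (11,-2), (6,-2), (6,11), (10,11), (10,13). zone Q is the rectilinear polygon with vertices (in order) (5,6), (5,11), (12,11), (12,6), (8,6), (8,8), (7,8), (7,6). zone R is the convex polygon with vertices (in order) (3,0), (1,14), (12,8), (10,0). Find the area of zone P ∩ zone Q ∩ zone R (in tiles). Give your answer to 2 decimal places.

17.48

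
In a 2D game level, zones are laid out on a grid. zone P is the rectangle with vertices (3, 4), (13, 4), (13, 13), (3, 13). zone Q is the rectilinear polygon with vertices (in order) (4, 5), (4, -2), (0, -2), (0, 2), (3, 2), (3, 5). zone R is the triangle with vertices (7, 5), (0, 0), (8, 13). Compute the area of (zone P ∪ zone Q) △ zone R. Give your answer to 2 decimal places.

89.39

|zone P ∪ zone Q| = 108.
|(zone P ∪ zone Q) ∩ zone R| = 22.0567.
|(zone P ∪ zone Q) △ zone R| = 108 + 25.5 − 44.1135 = 89.39.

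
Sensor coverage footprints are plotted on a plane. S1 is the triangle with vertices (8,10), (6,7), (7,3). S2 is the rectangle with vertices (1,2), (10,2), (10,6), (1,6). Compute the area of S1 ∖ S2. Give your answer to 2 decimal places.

|S1| = 5.5, |S1∩S2| = 1.7679.
|S1 ∖ S2| = |S1| − |S1∩S2| = 5.5 − 1.7679 = 3.73.

3.73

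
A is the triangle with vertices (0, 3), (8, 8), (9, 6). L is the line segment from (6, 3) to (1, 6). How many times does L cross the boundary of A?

2

The segment meets the boundary at (2.939,4.837), (3.857,4.286).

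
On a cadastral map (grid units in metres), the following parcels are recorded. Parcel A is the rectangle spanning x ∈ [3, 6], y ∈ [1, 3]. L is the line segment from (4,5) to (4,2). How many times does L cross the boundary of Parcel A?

The segment meets the boundary at (4,3).

1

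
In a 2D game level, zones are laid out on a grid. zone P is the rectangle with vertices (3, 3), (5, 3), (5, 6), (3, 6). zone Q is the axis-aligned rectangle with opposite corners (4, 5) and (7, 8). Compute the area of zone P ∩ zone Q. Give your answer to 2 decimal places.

1.00

|zone P∩zone Q|: x∈[4,5], y∈[5,6] → 1·1 = 1.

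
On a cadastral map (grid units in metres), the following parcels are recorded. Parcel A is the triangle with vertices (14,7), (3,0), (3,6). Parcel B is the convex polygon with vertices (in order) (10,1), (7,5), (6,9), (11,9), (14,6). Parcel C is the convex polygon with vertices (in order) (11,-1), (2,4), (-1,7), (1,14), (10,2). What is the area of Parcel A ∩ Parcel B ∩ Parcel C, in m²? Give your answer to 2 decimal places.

1.68

The intersection is the polygon with vertices (7,5), (6.667,6.333), (6.745,6.34), (8.754,3.662), (8.246,3.338).
By the shoelace formula its area is 1.68.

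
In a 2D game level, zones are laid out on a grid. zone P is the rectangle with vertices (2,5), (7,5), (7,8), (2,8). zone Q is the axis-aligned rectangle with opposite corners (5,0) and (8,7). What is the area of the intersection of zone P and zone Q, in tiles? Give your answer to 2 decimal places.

4.00

|zone P∩zone Q|: x∈[5,7], y∈[5,7] → 2·2 = 4.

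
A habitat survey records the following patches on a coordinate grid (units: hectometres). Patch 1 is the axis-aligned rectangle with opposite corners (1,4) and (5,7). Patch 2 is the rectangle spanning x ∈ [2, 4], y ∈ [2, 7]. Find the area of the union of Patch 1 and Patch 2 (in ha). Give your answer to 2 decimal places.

By inclusion–exclusion:
Individual areas: |Patch 1| = 12, |Patch 2| = 10.
|Patch 1∩Patch 2|: x∈[2,4], y∈[4,7] → 2·3 = 6.
|Patch 1 ∪ Patch 2| = 22 − 6 = 16.00.

16.00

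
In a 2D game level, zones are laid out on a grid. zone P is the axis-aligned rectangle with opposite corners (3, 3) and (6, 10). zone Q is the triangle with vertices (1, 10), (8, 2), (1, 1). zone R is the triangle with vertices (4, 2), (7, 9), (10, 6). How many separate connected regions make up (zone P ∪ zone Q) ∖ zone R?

1

(zone P ∪ zone Q) ∖ zone R is a single connected region.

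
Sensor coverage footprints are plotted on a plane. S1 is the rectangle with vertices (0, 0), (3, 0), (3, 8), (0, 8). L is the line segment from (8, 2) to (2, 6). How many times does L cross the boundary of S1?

1

The segment meets the boundary at (3,5.333).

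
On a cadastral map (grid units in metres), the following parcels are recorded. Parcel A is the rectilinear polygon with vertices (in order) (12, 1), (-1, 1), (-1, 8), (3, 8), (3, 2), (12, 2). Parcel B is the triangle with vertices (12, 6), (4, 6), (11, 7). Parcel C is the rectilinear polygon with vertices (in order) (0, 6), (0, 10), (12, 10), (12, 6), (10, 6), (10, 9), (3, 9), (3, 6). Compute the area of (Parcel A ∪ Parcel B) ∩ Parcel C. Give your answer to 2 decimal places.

|Parcel A ∪ Parcel B| = 41.
|(Parcel A ∪ Parcel B) ∩ Parcel C| = 7.43.

7.43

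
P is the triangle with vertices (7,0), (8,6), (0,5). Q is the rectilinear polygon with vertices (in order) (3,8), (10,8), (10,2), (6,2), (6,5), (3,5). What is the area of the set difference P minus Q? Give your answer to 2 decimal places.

15.40

|P| = 23.5, |P∩Q| = 8.1042.
|P ∖ Q| = |P| − |P∩Q| = 23.5 − 8.1042 = 15.40.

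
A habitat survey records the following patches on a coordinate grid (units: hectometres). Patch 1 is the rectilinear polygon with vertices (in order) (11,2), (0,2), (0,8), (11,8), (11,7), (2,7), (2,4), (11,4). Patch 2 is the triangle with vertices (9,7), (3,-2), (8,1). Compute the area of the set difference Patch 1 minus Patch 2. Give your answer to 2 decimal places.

|Patch 1| = 39, |Patch 1∩Patch 2| = 4.
|Patch 1 ∖ Patch 2| = |Patch 1| − |Patch 1∩Patch 2| = 39 − 4 = 35.00.

35.00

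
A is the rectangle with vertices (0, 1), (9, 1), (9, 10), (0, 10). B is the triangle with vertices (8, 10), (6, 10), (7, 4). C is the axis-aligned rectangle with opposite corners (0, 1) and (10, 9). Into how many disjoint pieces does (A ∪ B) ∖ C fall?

(A ∪ B) ∖ C is a single connected region.

1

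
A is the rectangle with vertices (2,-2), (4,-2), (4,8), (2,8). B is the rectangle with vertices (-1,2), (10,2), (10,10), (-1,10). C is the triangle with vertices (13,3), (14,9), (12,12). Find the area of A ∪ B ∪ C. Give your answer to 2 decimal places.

By inclusion–exclusion:
Individual areas: |A| = 20, |B| = 88, |C| = 7.5.
|A∩B|: x∈[2,4], y∈[2,8] → 2·6 = 12.
|A∩C| = 0.
|B∩C| = 0.
|A∩B∩C| = 0.
|A ∪ B ∪ C| = 115.5 − 12 + 0 = 103.50.

103.50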